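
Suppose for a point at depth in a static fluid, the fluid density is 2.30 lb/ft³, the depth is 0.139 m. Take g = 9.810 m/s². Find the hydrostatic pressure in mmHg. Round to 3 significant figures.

0.377 mmHg

Directly: P = ρgh.
ρ = 2.30 lb/ft³ = 36.84 kg/m³; h = 0.139 m; g = 9.810 m/s².
P = 50.24 Pa
50.24 Pa × (1 mmHg / 133.3 Pa) = 0.3768 mmHg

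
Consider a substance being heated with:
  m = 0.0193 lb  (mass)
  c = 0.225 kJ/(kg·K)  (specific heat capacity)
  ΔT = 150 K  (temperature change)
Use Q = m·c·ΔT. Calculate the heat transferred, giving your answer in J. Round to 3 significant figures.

295 J

Directly: Q = mcΔT.
m = 0.0193 lb = 0.008754 kg; c = 0.225 kJ/(kg·K) = 225.0 J/(kg·K); ΔT = 150 K.
Q = 295.5 J  (the unit combination reduces to kg·m²/s² = J)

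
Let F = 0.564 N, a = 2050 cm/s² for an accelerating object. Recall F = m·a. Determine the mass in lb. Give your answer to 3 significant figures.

0.0607 lb

From Newton's second law: m = F/a.
F = 0.564 N; a = 2050 cm/s² = 20.50 m/s².
m = 0.02751 kg
0.02751 kg × (1 lb / 0.4536 kg) = 0.06065 lb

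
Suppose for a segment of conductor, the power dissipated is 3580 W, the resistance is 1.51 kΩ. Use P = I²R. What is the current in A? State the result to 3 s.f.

Solving P = I²R for I: I = √(P/R).
P = 3580 W; R = 1.51 kΩ = 1510 Ω.
I = 1.540 A

1.54 A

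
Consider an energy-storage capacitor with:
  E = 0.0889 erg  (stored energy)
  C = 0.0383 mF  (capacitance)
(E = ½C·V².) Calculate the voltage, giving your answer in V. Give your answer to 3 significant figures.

0.0215 V

Rearranging E = ½C·V² for V: V = √(2E/C).
E = 0.0889 erg = 8.890×10^-9 J; C = 0.0383 mF = 3.830×10^-5 F.
V = 0.02155 V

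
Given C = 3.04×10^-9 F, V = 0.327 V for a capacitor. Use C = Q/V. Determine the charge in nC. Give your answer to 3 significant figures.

Solving C = Q/V for Q: Q = CV.
C = 3.04×10^-9 F; V = 0.327 V.
Q = 9.941×10^-10 C
9.941×10^-10 C × (1 nC / 1.000×10^-9 C) = 0.9941 nC

0.994 nC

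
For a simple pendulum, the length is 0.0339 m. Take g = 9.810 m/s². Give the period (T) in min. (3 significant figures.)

Directly: T = 2π√(L/g).
L = 0.0339 m; g = 9.810 m/s².
T = 0.3694 s
0.3694 s × (1 min / 60.00 s) = 0.006156 min

0.00616 min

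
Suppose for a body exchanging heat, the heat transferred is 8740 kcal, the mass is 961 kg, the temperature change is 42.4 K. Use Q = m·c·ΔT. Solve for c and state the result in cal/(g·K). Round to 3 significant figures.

Rearranging Q = m·c·ΔT for c: c = Q/(m·ΔT).
Q = 8740 kcal = 3.657×10^7 J; m = 961 kg; ΔT = 42.4 K.
c = 897.5 J/(kg·K)
897.5 J/(kg·K) × (1 cal/(g·K) / 4184 J/(kg·K)) = 0.2145 cal/(g·K)

0.214 cal/(g·K)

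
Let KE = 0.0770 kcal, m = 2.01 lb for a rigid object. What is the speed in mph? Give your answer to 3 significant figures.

Solving KE = ½mv² for v: v = √(2·KE/m).
KE = 0.0770 kcal = 322.2 J; m = 2.01 lb = 0.9117 kg.
v = 26.58 m/s
26.58 m/s × (1 mph / 0.4470 m/s) = 59.47 mph

59.5 mph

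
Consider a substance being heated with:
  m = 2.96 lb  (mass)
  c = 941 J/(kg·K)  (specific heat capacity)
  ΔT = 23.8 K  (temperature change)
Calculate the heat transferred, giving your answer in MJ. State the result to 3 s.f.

Q is given directly by: Q = mcΔT.
m = 2.96 lb = 1.343 kg; c = 941 J/(kg·K); ΔT = 23.8 K.
Q = 30069 J  (the unit combination reduces to kg·m²/s² = J)
30069 J × (1 MJ / 1.000×10^6 J) = 0.03007 MJ

0.0301 MJ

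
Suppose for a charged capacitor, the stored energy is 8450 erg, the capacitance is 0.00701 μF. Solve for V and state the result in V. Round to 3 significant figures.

Rearranging E = ½C·V² for V: V = √(2E/C).
E = 8450 erg = 8.450×10^-4 J; C = 0.00701 μF = 7.010×10^-9 F.
V = 491.0 V

491 V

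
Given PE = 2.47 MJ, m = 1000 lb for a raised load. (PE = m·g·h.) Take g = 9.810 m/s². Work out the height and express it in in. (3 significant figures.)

Rearranging PE = m·g·h for h: h = PE/(m·g).
PE = 2.47 MJ = 2.470×10^6 J; m = 1000 lb = 453.6 kg; g = 9.810 m/s².
h = 555.1 m
555.1 m × (1 in / 0.02540 m) = 21854 in

21900 in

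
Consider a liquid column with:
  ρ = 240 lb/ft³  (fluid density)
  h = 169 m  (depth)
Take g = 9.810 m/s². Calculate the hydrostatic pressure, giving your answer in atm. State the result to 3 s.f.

62.9 atm

P is given directly by: P = ρgh.
ρ = 240 lb/ft³ = 3844 kg/m³; h = 169 m; g = 9.810 m/s².
P = 6.374×10^6 Pa
6.374×10^6 Pa × (1 atm / 1.013×10^5 Pa) = 62.90 atm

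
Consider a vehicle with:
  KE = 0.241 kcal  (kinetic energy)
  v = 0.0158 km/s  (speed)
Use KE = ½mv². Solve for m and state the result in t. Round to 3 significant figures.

Rearranging: m = 2·KE/v².
KE = 0.241 kcal = 1008 J; v = 0.0158 km/s = 15.80 m/s.
m = 8.078 kg
8.078 kg × (1 t / 1000 kg) = 0.008078 t

0.00808 t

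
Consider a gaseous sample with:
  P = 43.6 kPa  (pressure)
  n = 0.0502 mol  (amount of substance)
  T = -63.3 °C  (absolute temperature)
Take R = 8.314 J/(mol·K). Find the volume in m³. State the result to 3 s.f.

0.00201 m³

From the ideal-gas law: V = nRT/P.
P = 43.6 kPa = 43600 Pa; n = 0.0502 mol; T = -63.3 °C = 209.8 K; R = 8.314 J/(mol·K).
V = 0.002009 m³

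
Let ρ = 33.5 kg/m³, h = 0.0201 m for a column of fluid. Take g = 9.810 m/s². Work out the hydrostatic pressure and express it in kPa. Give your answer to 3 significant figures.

P is given directly by: P = ρgh.
ρ = 33.5 kg/m³; h = 0.0201 m; g = 9.810 m/s².
P = 6.606 Pa
6.606 Pa × (1 kPa / 1000 Pa) = 0.006606 kPa

0.00661 kPa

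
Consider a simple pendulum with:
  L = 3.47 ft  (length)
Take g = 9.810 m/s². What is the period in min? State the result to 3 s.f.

0.0344 min

T is given directly by: T = 2π√(L/g).
L = 3.47 ft = 1.058 m; g = 9.810 m/s².
T = 2.063 s
2.063 s × (1 min / 60.00 s) = 0.03438 min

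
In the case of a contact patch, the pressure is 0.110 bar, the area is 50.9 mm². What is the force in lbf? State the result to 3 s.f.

Rearranging P = F/A for F: F = P·A.
P = 0.110 bar = 11000 Pa; A = 50.9 mm² = 5.090×10^-5 m².
F = 0.5599 N  (the unit combination reduces to kg·m/s² = N)
0.5599 N × (1 lbf / 4.448 N) = 0.1259 lbf

0.126 lbf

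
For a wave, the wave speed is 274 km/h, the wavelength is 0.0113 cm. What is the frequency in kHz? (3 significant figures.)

674 kHz

Solving v = f·λ for f: f = v/λ.
v = 274 km/h = 76.11 m/s; λ = 0.0113 cm = 1.130×10^-4 m.
f = 6.735×10^5 Hz
6.735×10^5 Hz × (1 kHz / 1000 Hz) = 673.5 kHz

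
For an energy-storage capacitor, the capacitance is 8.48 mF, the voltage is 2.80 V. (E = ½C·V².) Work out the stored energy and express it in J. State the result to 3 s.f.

0.0332 J

Directly: E = ½CV².
C = 8.48 mF = 0.008480 F; V = 2.80 V.
E = 0.03324 J  (the unit combination reduces to kg·m²/s² = J)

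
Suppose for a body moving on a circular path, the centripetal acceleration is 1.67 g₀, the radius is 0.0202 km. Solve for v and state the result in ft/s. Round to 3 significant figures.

59.7 ft/s

Rearranging a = v²/r for v: v = √(a·r).
a = 1.67 g₀ = 16.38 m/s²; r = 0.0202 km = 20.20 m.
v = 18.19 m/s
18.19 m/s × (1 ft/s / 0.3048 m/s) = 59.67 ft/s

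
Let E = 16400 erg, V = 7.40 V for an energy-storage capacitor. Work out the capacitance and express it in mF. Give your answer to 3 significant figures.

0.0599 mF

Rearranging E = ½C·V² for C: C = 2E/V².
E = 16400 erg = 0.001640 J; V = 7.40 V.
C = 5.990×10^-5 F
5.990×10^-5 F × (1 mF / 0.001000 F) = 0.05990 mF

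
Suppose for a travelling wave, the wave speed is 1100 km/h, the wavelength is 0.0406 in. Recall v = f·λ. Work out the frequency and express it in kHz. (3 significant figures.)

296 kHz

Solving v = f·λ for f: f = v/λ.
v = 1100 km/h = 305.6 m/s; λ = 0.0406 in = 0.001031 m.
f = 2.963×10^5 Hz
2.963×10^5 Hz × (1 kHz / 1000 Hz) = 296.3 kHz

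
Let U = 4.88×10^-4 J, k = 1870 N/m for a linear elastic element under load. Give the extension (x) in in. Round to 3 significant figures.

Solving U = ½k·x² for x: x = √(2U/k).
U = 4.88×10^-4 J; k = 1870 N/m.
x = 7.224×10^-4 m
7.224×10^-4 m × (1 in / 0.02540 m) = 0.02844 in

0.0284 in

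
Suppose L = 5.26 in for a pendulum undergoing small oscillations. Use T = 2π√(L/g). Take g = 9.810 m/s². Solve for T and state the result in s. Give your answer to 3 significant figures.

0.733 s

Directly: T = 2π√(L/g).
L = 5.26 in = 0.1336 m; g = 9.810 m/s².
T = 0.7333 s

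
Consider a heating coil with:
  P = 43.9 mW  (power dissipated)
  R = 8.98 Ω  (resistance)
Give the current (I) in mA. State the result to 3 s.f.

Solving P = I²R for I: I = √(P/R).
P = 43.9 mW = 0.04390 W; R = 8.98 Ω.
I = 0.06992 A
0.06992 A × (1 mA / 0.001000 A) = 69.92 mA

69.9 mA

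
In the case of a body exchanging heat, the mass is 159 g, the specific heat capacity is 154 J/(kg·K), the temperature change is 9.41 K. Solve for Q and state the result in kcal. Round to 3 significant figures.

0.0551 kcal

Q is given directly by: Q = mcΔT.
m = 159 g = 0.1590 kg; c = 154 J/(kg·K); ΔT = 9.41 K.
Q = 230.4 J
230.4 J × (1 kcal / 4184 J) = 0.05507 kcal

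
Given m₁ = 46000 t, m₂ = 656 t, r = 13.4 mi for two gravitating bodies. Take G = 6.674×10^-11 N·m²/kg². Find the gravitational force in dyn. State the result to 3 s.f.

0.433 dyn

F is given directly by: F = Gm₁m₂/r².
m₁ = 46000 t = 4.600×10^7 kg; m₂ = 656 t = 6.560×10^5 kg; r = 13.4 mi = 21565 m; G = 6.674×10^-11 N·m²/kg².
F = 4.331×10^-6 N  (the unit combination reduces to kg·m/s² = N)
4.331×10^-6 N × (1 dyn / 1.000×10^-5 N) = 0.4331 dyn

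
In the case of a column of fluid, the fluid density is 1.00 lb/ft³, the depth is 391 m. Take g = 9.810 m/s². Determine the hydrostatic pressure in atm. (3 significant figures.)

P is given directly by: P = ρgh.
ρ = 1.00 lb/ft³ = 16.02 kg/m³; h = 391 m; g = 9.810 m/s².
P = 61442 Pa
61442 Pa × (1 atm / 1.013×10^5 Pa) = 0.6064 atm

0.606 atm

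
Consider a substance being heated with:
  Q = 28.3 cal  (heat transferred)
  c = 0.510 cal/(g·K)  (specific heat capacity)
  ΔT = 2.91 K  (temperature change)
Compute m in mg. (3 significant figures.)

Solving Q = m·c·ΔT for m: m = Q/(c·ΔT).
Q = 28.3 cal = 118.4 J; c = 0.510 cal/(g·K) = 2134 J/(kg·K); ΔT = 2.91 K.
m = 0.01907 kg
0.01907 kg × (1 mg / 1.000×10^-6 kg) = 19069 mg

19100 mg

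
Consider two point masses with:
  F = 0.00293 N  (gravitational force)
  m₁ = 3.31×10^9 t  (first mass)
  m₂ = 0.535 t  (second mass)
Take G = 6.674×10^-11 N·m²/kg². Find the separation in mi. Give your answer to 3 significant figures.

Rearranging F = G·m₁·m₂/r² for r: r = √(G·m₁m₂/F).
F = 0.00293 N; m₁ = 3.31×10^9 t = 3.310×10^12 kg; m₂ = 0.535 t = 535.0 kg; G = 6.674×10^-11 N·m²/kg².
r = 6351 m
6351 m × (1 mi / 1609 m) = 3.946 mi

3.95 mi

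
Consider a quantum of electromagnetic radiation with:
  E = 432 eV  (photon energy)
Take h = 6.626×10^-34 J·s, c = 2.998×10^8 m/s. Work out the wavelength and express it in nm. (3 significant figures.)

Rearranging E = h·c/λ for λ: λ = hc/E.
E = 432 eV = 6.921×10^-17 J; h = 6.626×10^-34 J·s; c = 2.998×10^8 m/s.
λ = 2.870×10^-9 m
2.870×10^-9 m × (1 nm / 1.000×10^-9 m) = 2.870 nm

2.87 nm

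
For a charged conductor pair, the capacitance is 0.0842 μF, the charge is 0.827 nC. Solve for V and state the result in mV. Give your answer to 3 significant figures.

9.82 mV

Rearranging: V = Q/C.
C = 0.0842 μF = 8.420×10^-8 F; Q = 0.827 nC = 8.270×10^-10 C.
V = 0.009822 V
0.009822 V × (1 mV / 0.001000 V) = 9.822 mV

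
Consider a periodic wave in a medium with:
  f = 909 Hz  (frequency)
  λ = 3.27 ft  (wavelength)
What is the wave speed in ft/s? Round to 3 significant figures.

2970 ft/s

Directly: v = fλ.
f = 909 Hz; λ = 3.27 ft = 0.9967 m.
v = 906.0 m/s
906.0 m/s × (1 ft/s / 0.3048 m/s) = 2972 ft/s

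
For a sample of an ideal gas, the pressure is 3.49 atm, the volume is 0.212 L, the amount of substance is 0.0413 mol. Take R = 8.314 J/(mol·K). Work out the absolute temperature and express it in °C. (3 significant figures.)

From the ideal-gas law: T = PV/(nR).
P = 3.49 atm = 3.536×10^5 Pa; V = 0.212 L = 2.120×10^-4 m³; n = 0.0413 mol; R = 8.314 J/(mol·K).
T = 218.3 K
218.3 K − 273.15 = -54.82 °C

-54.8 °C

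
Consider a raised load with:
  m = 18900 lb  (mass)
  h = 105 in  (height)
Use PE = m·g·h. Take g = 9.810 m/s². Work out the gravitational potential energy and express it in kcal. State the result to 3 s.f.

Directly: PE = mgh.
m = 18900 lb = 8573 kg; h = 105 in = 2.667 m; g = 9.810 m/s².
PE = 2.243×10^5 J
2.243×10^5 J × (1 kcal / 4184 J) = 53.61 kcal

53.6 kcal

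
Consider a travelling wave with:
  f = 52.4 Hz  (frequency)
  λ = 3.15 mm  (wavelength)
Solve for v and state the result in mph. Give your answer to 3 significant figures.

Directly: v = fλ.
f = 52.4 Hz; λ = 3.15 mm = 0.003150 m.
v = 0.1651 m/s
0.1651 m/s × (1 mph / 0.4470 m/s) = 0.3692 mph

0.369 mph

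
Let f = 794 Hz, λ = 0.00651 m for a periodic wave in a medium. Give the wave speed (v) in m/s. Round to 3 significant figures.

5.17 m/s

Directly: v = fλ.
f = 794 Hz; λ = 0.00651 m.
v = 5.169 m/s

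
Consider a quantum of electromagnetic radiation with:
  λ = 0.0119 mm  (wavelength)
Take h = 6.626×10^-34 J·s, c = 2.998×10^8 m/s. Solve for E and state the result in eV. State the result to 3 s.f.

0.104 eV

E is given directly by: E = hc/λ.
λ = 0.0119 mm = 1.190×10^-5 m; h = 6.626×10^-34 J·s; c = 2.998×10^8 m/s.
E = 1.669×10^-20 J  (the unit combination reduces to kg·m²/s² = J)
1.669×10^-20 J × (1 eV / 1.602×10^-19 J) = 0.1042 eV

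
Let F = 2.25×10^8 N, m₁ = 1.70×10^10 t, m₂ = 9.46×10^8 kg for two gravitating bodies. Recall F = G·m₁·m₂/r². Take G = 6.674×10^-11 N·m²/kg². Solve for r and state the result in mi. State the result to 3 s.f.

From Newton's law of gravitation: r = √(G·m₁m₂/F).
F = 2.25×10^8 N; m₁ = 1.70×10^10 t = 1.700×10^13 kg; m₂ = 9.46×10^8 kg; G = 6.674×10^-11 N·m²/kg².
r = 69.07 m
69.07 m × (1 mi / 1609 m) = 0.04292 mi

0.0429 mi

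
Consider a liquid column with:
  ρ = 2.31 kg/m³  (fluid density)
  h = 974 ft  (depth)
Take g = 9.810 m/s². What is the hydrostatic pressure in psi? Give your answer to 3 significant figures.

0.976 psi

P is given directly by: P = ρgh.
ρ = 2.31 kg/m³; h = 974 ft = 296.9 m; g = 9.810 m/s².
P = 6728 Pa  (the unit combination reduces to kg/(m·s²) = Pa)
6728 Pa × (1 psi / 6895 Pa) = 0.9757 psi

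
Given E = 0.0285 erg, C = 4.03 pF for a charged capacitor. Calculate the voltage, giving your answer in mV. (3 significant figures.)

37600 mV

Solving E = ½C·V² for V: V = √(2E/C).
E = 0.0285 erg = 2.850×10^-9 J; C = 4.03 pF = 4.030×10^-12 F.
V = 37.61 V
37.61 V × (1 mV / 0.001000 V) = 37608 mV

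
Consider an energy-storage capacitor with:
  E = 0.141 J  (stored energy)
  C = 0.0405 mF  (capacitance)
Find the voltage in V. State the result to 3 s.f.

Solving E = ½C·V² for V: V = √(2E/C).
E = 0.141 J; C = 0.0405 mF = 4.050×10^-5 F.
V = 83.44 V

83.4 V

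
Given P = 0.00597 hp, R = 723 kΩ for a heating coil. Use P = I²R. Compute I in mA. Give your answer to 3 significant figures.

2.48 mA

Rearranging: I = √(P/R).
P = 0.00597 hp = 4.452 W; R = 723 kΩ = 7.230×10^5 Ω.
I = 0.002481 A
0.002481 A × (1 mA / 0.001000 A) = 2.481 mA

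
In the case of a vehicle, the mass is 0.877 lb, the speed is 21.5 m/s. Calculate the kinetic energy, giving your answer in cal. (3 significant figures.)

Directly: KE = ½mv².
m = 0.877 lb = 0.3978 kg; v = 21.5 m/s.
KE = 91.94 J  (the unit combination reduces to kg·m²/s² = J)
91.94 J × (1 cal / 4.184 J) = 21.97 cal

22.0 cal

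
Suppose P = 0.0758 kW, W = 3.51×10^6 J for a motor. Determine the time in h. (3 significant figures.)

12.9 h

Rearranging P = W/t for t: t = W/P.
P = 0.0758 kW = 75.80 W; W = 3.51×10^6 J.
t = 46306 s
46306 s × (1 h / 3600 s) = 12.86 h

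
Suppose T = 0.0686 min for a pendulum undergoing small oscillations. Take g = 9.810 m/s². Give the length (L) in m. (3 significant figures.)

4.21 m

Rearranging T = 2π√(L/g) for L: L = g·(T/2π)².
T = 0.0686 min = 4.116 s; g = 9.810 m/s².
L = 4.210 m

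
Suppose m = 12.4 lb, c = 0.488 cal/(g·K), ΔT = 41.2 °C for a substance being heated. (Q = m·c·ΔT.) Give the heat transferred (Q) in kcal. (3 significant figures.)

113 kcal

Directly: Q = mcΔT.
m = 12.4 lb = 5.625 kg; c = 0.488 cal/(g·K) = 2042 J/(kg·K); ΔT = 41.2 °C = 41.20 K.
Q = 4.731×10^5 J
4.731×10^5 J × (1 kcal / 4184 J) = 113.1 kcal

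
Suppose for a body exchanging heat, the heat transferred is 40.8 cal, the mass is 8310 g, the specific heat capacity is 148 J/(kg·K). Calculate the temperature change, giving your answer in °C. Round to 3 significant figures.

0.139 °C

Rearranging Q = m·c·ΔT for ΔT: ΔT = Q/(m·c).
Q = 40.8 cal = 170.7 J; m = 8310 g = 8.310 kg; c = 148 J/(kg·K).
ΔT = 0.1388 K
Since 1 °C = 1 K, 0.1388 °C.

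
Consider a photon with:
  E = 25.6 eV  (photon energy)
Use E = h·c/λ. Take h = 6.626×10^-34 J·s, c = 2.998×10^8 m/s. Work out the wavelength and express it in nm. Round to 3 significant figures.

Rearranging: λ = hc/E.
E = 25.6 eV = 4.102×10^-18 J; h = 6.626×10^-34 J·s; c = 2.998×10^8 m/s.
λ = 4.843×10^-8 m
4.843×10^-8 m × (1 nm / 1.000×10^-9 m) = 48.43 nm

48.4 nm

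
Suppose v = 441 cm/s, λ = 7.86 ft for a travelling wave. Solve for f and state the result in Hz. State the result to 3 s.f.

Solving v = f·λ for f: f = v/λ.
v = 441 cm/s = 4.410 m/s; λ = 7.86 ft = 2.396 m.
f = 1.841 Hz

1.84 Hz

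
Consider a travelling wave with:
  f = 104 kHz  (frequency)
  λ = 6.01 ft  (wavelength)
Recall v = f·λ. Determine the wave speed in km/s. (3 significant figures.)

191 km/s

v is given directly by: v = fλ.
f = 104 kHz = 1.040×10^5 Hz; λ = 6.01 ft = 1.832 m.
v = 1.905×10^5 m/s
1.905×10^5 m/s × (1 km/s / 1000 m/s) = 190.5 km/s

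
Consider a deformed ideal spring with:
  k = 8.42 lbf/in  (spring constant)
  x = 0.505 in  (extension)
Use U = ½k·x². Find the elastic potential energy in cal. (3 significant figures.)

U is given directly by: U = ½kx².
k = 8.42 lbf/in = 1475 N/m; x = 0.505 in = 0.01283 m.
U = 0.1213 J  (the unit combination reduces to kg·m²/s² = J)
0.1213 J × (1 cal / 4.184 J) = 0.02899 cal

0.0290 cal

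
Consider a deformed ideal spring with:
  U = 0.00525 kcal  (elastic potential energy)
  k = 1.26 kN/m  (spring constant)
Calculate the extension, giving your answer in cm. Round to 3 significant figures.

18.7 cm

Rearranging: x = √(2U/k).
U = 0.00525 kcal = 21.97 J; k = 1.26 kN/m = 1260 N/m.
x = 0.1867 m
0.1867 m × (1 cm / 0.01000 m) = 18.67 cm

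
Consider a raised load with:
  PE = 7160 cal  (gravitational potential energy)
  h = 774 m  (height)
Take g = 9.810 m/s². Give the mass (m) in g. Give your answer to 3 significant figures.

3950 g

Solving PE = m·g·h for m: m = PE/(g·h).
PE = 7160 cal = 29957 J; h = 774 m; g = 9.810 m/s².
m = 3.945 kg
3.945 kg × (1 g / 0.001000 kg) = 3945 g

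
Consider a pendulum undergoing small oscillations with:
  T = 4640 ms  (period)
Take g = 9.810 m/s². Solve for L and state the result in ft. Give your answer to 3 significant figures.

17.6 ft

Solving T = 2π√(L/g) for L: L = g·(T/2π)².
T = 4640 ms = 4.640 s; g = 9.810 m/s².
L = 5.350 m
5.350 m × (1 ft / 0.3048 m) = 17.55 ft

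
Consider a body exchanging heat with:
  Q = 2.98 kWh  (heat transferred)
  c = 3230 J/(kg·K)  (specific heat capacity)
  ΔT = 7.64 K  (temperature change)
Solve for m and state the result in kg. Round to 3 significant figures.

Rearranging: m = Q/(c·ΔT).
Q = 2.98 kWh = 1.073×10^7 J; c = 3230 J/(kg·K); ΔT = 7.64 K.
m = 434.7 kg

435 kg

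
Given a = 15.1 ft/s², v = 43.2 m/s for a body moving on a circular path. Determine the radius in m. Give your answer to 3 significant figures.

Solving a = v²/r for r: r = v²/a.
a = 15.1 ft/s² = 4.602 m/s²; v = 43.2 m/s.
r = 405.5 m

405 m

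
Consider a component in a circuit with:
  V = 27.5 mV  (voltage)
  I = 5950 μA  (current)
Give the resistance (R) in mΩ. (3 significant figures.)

Solving V = I·R for R: R = V/I.
V = 27.5 mV = 0.02750 V; I = 5950 μA = 0.005950 A.
R = 4.622 Ω
4.622 Ω × (1 mΩ / 0.001000 Ω) = 4622 mΩ

4620 mΩ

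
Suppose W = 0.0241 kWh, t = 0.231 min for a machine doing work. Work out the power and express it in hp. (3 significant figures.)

8.39 hp

P is given directly by: P = W/t.
W = 0.0241 kWh = 86760 J; t = 0.231 min = 13.86 s.
P = 6260 W  (the unit combination reduces to kg·m²/s³ = W)
6260 W × (1 hp / 745.7 W) = 8.394 hp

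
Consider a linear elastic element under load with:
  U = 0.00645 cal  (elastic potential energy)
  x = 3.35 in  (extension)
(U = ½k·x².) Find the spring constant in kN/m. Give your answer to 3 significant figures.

Solving U = ½k·x² for k: k = 2U/x².
U = 0.00645 cal = 0.02699 J; x = 3.35 in = 0.08509 m.
k = 7.455 N/m
7.455 N/m × (1 kN/m / 1000 N/m) = 0.007455 kN/m

0.00745 kN/m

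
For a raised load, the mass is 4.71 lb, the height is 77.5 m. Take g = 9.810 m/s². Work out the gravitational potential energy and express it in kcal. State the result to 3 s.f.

PE is given directly by: PE = mgh.
m = 4.71 lb = 2.136 kg; h = 77.5 m; g = 9.810 m/s².
PE = 1624 J  (the unit combination reduces to kg·m²/s² = J)
1624 J × (1 kcal / 4184 J) = 0.3882 kcal

0.388 kcal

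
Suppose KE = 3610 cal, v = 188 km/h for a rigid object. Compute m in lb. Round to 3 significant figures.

Rearranging: m = 2·KE/v².
KE = 3610 cal = 15104 J; v = 188 km/h = 52.22 m/s.
m = 11.08 kg
11.08 kg × (1 lb / 0.4536 kg) = 24.42 lb

24.4 lb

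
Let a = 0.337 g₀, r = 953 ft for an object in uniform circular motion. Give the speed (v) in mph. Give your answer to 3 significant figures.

69.3 mph

Rearranging a = v²/r for v: v = √(a·r).
a = 0.337 g₀ = 3.305 m/s²; r = 953 ft = 290.5 m.
v = 30.98 m/s
30.98 m/s × (1 mph / 0.4470 m/s) = 69.31 mph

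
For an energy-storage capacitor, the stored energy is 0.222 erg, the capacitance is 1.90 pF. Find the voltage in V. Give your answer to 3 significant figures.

153 V

Solving E = ½C·V² for V: V = √(2E/C).
E = 0.222 erg = 2.220×10^-8 J; C = 1.90 pF = 1.900×10^-12 F.
V = 152.9 V  (the unit combination reduces to kg·m²/(A·s³) = V)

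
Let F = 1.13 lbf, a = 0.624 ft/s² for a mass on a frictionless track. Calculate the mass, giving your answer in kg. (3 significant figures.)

From Newton's second law: m = F/a.
F = 1.13 lbf = 5.026 N; a = 0.624 ft/s² = 0.1902 m/s².
m = 26.43 kg

26.4 kg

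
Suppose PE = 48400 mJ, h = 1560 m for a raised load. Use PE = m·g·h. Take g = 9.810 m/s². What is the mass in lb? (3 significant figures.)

0.00697 lb

Rearranging PE = m·g·h for m: m = PE/(g·h).
PE = 48400 mJ = 48.40 J; h = 1560 m; g = 9.810 m/s².
m = 0.003163 kg
0.003163 kg × (1 lb / 0.4536 kg) = 0.006972 lb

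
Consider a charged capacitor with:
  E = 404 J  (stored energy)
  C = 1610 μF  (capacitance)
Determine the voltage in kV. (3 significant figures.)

0.708 kV

Rearranging: V = √(2E/C).
E = 404 J; C = 1610 μF = 0.001610 F.
V = 708.4 V
708.4 V × (1 kV / 1000 V) = 0.7084 kV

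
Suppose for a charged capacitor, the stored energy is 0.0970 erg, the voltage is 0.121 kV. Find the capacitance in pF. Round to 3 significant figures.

1.33 pF

Rearranging: C = 2E/V².
E = 0.0970 erg = 9.700×10^-9 J; V = 0.121 kV = 121.0 V.
C = 1.325×10^-12 F
1.325×10^-12 F × (1 pF / 1.000×10^-12 F) = 1.325 pF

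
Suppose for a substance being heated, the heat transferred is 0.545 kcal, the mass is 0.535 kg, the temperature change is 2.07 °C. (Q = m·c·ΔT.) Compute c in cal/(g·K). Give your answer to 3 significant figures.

Solving Q = m·c·ΔT for c: c = Q/(m·ΔT).
Q = 0.545 kcal = 2280 J; m = 0.535 kg; ΔT = 2.07 °C = 2.070 K.
c = 2059 J/(kg·K)
2059 J/(kg·K) × (1 cal/(g·K) / 4184 J/(kg·K)) = 0.4921 cal/(g·K)

0.492 cal/(g·K)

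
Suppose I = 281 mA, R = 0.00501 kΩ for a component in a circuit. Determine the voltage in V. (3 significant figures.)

1.41 V

V is given directly by: V = IR.
I = 281 mA = 0.2810 A; R = 0.00501 kΩ = 5.010 Ω.
V = 1.408 V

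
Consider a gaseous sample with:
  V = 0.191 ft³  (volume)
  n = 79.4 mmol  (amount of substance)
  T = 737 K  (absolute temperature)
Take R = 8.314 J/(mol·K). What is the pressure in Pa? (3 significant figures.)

90000 Pa

From the ideal-gas law: P = nRT/V.
V = 0.191 ft³ = 0.005409 m³; n = 79.4 mmol = 0.07940 mol; T = 737 K; R = 8.314 J/(mol·K).
P = 89954 Pa  (the unit combination reduces to kg/(m·s²) = Pa)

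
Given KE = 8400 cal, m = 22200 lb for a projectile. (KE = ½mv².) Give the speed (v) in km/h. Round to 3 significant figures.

Rearranging KE = ½mv² for v: v = √(2·KE/m).
KE = 8400 cal = 35146 J; m = 22200 lb = 10070 kg.
v = 2.642 m/s
2.642 m/s × (1 km/h / 0.2778 m/s) = 9.511 km/h

9.51 km/h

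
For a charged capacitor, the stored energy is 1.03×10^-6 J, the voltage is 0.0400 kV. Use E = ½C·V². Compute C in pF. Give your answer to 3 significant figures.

Rearranging E = ½C·V² for C: C = 2E/V².
E = 1.03×10^-6 J; V = 0.0400 kV = 40.00 V.
C = 1.288×10^-9 F
1.288×10^-9 F × (1 pF / 1.000×10^-12 F) = 1288 pF

1290 pF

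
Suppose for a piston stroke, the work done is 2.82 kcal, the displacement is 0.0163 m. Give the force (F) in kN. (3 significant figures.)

Rearranging: F = W/d.
W = 2.82 kcal = 11799 J; d = 0.0163 m.
F = 7.239×10^5 N  (the unit combination reduces to kg·m/s² = N)
7.239×10^5 N × (1 kN / 1000 N) = 723.9 kN

724 kN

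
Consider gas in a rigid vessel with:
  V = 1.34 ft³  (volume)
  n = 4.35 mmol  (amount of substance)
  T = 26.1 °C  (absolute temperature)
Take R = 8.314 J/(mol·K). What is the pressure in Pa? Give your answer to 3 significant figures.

285 Pa

P is given directly by: P = nRT/V.
V = 1.34 ft³ = 0.03794 m³; n = 4.35 mmol = 0.004350 mol; T = 26.1 °C = 299.2 K; R = 8.314 J/(mol·K).
P = 285.2 Pa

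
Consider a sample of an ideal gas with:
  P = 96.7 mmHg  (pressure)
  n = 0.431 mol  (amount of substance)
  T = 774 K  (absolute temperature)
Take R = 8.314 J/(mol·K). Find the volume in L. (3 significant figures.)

215 L

From the ideal-gas law: V = nRT/P.
P = 96.7 mmHg = 12892 Pa; n = 0.431 mol; T = 774 K; R = 8.314 J/(mol·K).
V = 0.2151 m³
0.2151 m³ × (1 L / 0.001000 m³) = 215.1 L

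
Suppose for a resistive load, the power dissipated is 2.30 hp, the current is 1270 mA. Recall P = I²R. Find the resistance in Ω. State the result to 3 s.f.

Rearranging: R = P/I².
P = 2.30 hp = 1715 W; I = 1270 mA = 1.270 A.
R = 1063 Ω

1060 Ω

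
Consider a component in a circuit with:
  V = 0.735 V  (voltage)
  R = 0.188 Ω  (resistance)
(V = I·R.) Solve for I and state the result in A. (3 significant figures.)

Rearranging V = I·R for I: I = V/R.
V = 0.735 V; R = 0.188 Ω.
I = 3.910 A

3.91 A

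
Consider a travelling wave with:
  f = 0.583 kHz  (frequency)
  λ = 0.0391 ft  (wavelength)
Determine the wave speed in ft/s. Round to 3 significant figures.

22.8 ft/s

v is given directly by: v = fλ.
f = 0.583 kHz = 583.0 Hz; λ = 0.0391 ft = 0.01192 m.
v = 6.948 m/s
6.948 m/s × (1 ft/s / 0.3048 m/s) = 22.80 ft/s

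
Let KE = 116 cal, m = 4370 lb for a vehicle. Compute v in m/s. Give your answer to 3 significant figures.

0.700 m/s

Rearranging KE = ½mv² for v: v = √(2·KE/m).
KE = 116 cal = 485.3 J; m = 4370 lb = 1982 kg.
v = 0.6998 m/s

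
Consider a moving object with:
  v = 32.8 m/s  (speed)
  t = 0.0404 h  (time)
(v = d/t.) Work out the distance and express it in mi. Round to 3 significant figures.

Rearranging: d = v·t.
v = 32.8 m/s; t = 0.0404 h = 145.4 s.
d = 4770 m
4770 m × (1 mi / 1609 m) = 2.964 mi

2.96 mi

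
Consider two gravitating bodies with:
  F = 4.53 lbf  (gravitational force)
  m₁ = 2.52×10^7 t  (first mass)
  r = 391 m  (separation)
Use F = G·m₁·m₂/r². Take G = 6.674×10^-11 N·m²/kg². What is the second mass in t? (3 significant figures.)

Solving F = G·m₁·m₂/r² for m₂: m₂ = F·r²/(G·m₁).
F = 4.53 lbf = 20.15 N; m₁ = 2.52×10^7 t = 2.520×10^10 kg; r = 391 m; G = 6.674×10^-11 N·m²/kg².
m₂ = 1.832×10^6 kg
1.832×10^6 kg × (1 t / 1000 kg) = 1832 t

1830 t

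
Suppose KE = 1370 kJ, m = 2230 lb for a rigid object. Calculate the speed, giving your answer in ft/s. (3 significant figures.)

Rearranging KE = ½mv² for v: v = √(2·KE/m).
KE = 1370 kJ = 1.370×10^6 J; m = 2230 lb = 1012 kg.
v = 52.05 m/s
52.05 m/s × (1 ft/s / 0.3048 m/s) = 170.8 ft/s

171 ft/s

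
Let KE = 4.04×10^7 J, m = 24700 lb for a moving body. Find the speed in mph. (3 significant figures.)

Solving KE = ½mv² for v: v = √(2·KE/m).
KE = 4.04×10^7 J; m = 24700 lb = 11204 kg.
v = 84.92 m/s
84.92 m/s × (1 mph / 0.4470 m/s) = 190.0 mph

190 mph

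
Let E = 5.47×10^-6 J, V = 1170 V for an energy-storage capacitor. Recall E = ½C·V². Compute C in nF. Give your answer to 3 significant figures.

Solving E = ½C·V² for C: C = 2E/V².
E = 5.47×10^-6 J; V = 1170 V.
C = 7.992×10^-12 F
7.992×10^-12 F × (1 nF / 1.000×10^-9 F) = 0.007992 nF

0.00799 nF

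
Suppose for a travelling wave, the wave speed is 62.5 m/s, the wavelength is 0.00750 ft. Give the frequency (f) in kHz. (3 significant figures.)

27.3 kHz

Rearranging: f = v/λ.
v = 62.5 m/s; λ = 0.00750 ft = 0.002286 m.
f = 27340 Hz
27340 Hz × (1 kHz / 1000 Hz) = 27.34 kHz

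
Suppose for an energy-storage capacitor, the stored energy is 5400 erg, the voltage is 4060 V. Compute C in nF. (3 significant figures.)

Rearranging E = ½C·V² for C: C = 2E/V².
E = 5400 erg = 5.400×10^-4 J; V = 4060 V.
C = 6.552×10^-11 F
6.552×10^-11 F × (1 nF / 1.000×10^-9 F) = 0.06552 nF

0.0655 nF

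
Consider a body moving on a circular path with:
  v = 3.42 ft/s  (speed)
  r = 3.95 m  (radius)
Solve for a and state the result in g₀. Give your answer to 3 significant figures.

0.0281 g₀

a is given directly by: a = v²/r.
v = 3.42 ft/s = 1.042 m/s; r = 3.95 m.
a = 0.2751 m/s²
0.2751 m/s² × (1 g₀ / 9.807 m/s²) = 0.02805 g₀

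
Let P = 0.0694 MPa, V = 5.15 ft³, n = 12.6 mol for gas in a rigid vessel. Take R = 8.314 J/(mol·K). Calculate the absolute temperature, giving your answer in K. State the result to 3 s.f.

96.6 K

Solving PV = nRT for T: T = PV/(nR).
P = 0.0694 MPa = 69400 Pa; V = 5.15 ft³ = 0.1458 m³; n = 12.6 mol; R = 8.314 J/(mol·K).
T = 96.61 K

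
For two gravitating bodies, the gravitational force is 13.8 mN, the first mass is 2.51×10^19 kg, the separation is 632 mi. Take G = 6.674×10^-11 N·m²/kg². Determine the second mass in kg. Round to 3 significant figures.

8.52 kg

Rearranging F = G·m₁·m₂/r² for m₂: m₂ = F·r²/(G·m₁).
F = 13.8 mN = 0.01380 N; m₁ = 2.51×10^19 kg; r = 632 mi = 1.017×10^6 m; G = 6.674×10^-11 N·m²/kg².
m₂ = 8.522 kg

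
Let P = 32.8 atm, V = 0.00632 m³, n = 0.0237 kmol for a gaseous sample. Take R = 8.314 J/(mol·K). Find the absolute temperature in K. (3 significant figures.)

Rearranging: T = PV/(nR).
P = 32.8 atm = 3.323×10^6 Pa; V = 0.00632 m³; n = 0.0237 kmol = 23.70 mol; R = 8.314 J/(mol·K).
T = 106.6 K

107 K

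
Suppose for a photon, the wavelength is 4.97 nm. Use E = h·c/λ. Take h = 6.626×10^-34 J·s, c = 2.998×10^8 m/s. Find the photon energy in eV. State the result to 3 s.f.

249 eV

Directly: E = hc/λ.
λ = 4.97 nm = 4.970×10^-9 m; h = 6.626×10^-34 J·s; c = 2.998×10^8 m/s.
E = 3.997×10^-17 J  (the unit combination reduces to kg·m²/s² = J)
3.997×10^-17 J × (1 eV / 1.602×10^-19 J) = 249.5 eV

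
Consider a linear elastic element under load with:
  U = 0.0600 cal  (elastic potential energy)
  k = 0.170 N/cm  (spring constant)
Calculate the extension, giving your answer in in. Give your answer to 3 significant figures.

6.77 in

Rearranging U = ½k·x² for x: x = √(2U/k).
U = 0.0600 cal = 0.2510 J; k = 0.170 N/cm = 17.00 N/m.
x = 0.1719 m
0.1719 m × (1 in / 0.02540 m) = 6.766 in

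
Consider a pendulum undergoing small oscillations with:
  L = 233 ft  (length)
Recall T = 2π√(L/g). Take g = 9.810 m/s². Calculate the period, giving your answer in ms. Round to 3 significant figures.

Directly: T = 2π√(L/g).
L = 233 ft = 71.02 m; g = 9.810 m/s².
T = 16.91 s
16.91 s × (1 ms / 0.001000 s) = 16906 ms

16900 ms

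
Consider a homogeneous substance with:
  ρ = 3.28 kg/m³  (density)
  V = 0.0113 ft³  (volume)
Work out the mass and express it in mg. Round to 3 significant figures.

1050 mg

Rearranging ρ = m/V for m: m = ρV.
ρ = 3.28 kg/m³; V = 0.0113 ft³ = 3.200×10^-4 m³.
m = 0.001050 kg
0.001050 kg × (1 mg / 1.000×10^-6 kg) = 1050 mg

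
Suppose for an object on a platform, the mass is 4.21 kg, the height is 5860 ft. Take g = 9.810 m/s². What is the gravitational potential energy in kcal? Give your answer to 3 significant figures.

17.6 kcal

PE is given directly by: PE = mgh.
m = 4.21 kg; h = 5860 ft = 1786 m; g = 9.810 m/s².
PE = 73767 J
73767 J × (1 kcal / 4184 J) = 17.63 kcal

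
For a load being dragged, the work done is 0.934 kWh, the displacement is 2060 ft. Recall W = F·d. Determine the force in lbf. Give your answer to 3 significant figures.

Rearranging W = F·d for F: F = W/d.
W = 0.934 kWh = 3.362×10^6 J; d = 2060 ft = 627.9 m.
F = 5355 N  (the unit combination reduces to kg·m/s² = N)
5355 N × (1 lbf / 4.448 N) = 1204 lbf

1200 lbf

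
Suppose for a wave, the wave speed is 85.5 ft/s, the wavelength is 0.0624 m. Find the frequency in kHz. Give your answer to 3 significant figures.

Rearranging: f = v/λ.
v = 85.5 ft/s = 26.06 m/s; λ = 0.0624 m.
f = 417.6 Hz
417.6 Hz × (1 kHz / 1000 Hz) = 0.4176 kHz

0.418 kHz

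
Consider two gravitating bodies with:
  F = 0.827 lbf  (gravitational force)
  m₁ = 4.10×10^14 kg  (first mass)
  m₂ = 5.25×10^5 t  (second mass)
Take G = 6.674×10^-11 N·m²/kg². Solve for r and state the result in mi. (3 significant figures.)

From Newton's law of gravitation: r = √(G·m₁m₂/F).
F = 0.827 lbf = 3.679 N; m₁ = 4.10×10^14 kg; m₂ = 5.25×10^5 t = 5.250×10^8 kg; G = 6.674×10^-11 N·m²/kg².
r = 1.976×10^6 m
1.976×10^6 m × (1 mi / 1609 m) = 1228 mi

1230 mi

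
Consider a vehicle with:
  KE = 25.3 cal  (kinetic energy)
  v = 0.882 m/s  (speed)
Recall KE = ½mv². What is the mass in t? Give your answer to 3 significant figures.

Solving KE = ½mv² for m: m = 2·KE/v².
KE = 25.3 cal = 105.9 J; v = 0.882 m/s.
m = 272.1 kg
272.1 kg × (1 t / 1000 kg) = 0.2721 t

0.272 t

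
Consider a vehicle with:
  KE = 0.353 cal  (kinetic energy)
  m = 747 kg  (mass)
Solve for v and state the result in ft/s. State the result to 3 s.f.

Solving KE = ½mv² for v: v = √(2·KE/m).
KE = 0.353 cal = 1.477 J; m = 747 kg.
v = 0.06288 m/s
0.06288 m/s × (1 ft/s / 0.3048 m/s) = 0.2063 ft/s

0.206 ft/s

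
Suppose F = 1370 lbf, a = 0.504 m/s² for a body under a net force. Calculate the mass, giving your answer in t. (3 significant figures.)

12.1 t

From Newton's second law: m = F/a.
F = 1370 lbf = 6094 N; a = 0.504 m/s².
m = 12091 kg
12091 kg × (1 t / 1000 kg) = 12.09 t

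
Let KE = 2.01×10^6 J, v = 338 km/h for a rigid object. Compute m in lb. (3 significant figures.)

Rearranging: m = 2·KE/v².
KE = 2.01×10^6 J; v = 338 km/h = 93.89 m/s.
m = 456.0 kg
456.0 kg × (1 lb / 0.4536 kg) = 1005 lb

1010 lb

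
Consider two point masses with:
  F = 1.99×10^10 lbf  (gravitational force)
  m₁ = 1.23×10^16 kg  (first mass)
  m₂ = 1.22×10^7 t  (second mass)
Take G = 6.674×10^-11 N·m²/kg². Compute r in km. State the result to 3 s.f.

Rearranging: r = √(G·m₁m₂/F).
F = 1.99×10^10 lbf = 8.852×10^10 N; m₁ = 1.23×10^16 kg; m₂ = 1.22×10^7 t = 1.220×10^10 kg; G = 6.674×10^-11 N·m²/kg².
r = 336.4 m
336.4 m × (1 km / 1000 m) = 0.3364 km

0.336 km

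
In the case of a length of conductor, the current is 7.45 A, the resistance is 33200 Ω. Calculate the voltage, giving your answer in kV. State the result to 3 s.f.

247 kV

Directly: V = IR.
I = 7.45 A; R = 33200 Ω.
V = 2.473×10^5 V  (the unit combination reduces to kg·m²/(A·s³) = V)
2.473×10^5 V × (1 kV / 1000 V) = 247.3 kV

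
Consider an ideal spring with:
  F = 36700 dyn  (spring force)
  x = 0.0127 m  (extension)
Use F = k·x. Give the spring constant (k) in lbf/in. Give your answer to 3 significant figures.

0.165 lbf/in

From Hooke's law: k = F/x.
F = 36700 dyn = 0.3670 N; x = 0.0127 m.
k = 28.90 N/m
28.90 N/m × (1 lbf/in / 175.1 N/m) = 0.1650 lbf/in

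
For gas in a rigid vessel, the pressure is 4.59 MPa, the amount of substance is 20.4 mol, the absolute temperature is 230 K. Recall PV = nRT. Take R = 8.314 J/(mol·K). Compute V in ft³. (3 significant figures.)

0.300 ft³

From the ideal-gas law: V = nRT/P.
P = 4.59 MPa = 4.590×10^6 Pa; n = 20.4 mol; T = 230 K; R = 8.314 J/(mol·K).
V = 0.008499 m³
0.008499 m³ × (1 ft³ / 0.02832 m³) = 0.3001 ft³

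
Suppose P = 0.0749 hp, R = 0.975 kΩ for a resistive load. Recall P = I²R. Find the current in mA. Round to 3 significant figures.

239 mA

Rearranging P = I²R for I: I = √(P/R).
P = 0.0749 hp = 55.85 W; R = 0.975 kΩ = 975.0 Ω.
I = 0.2393 A
0.2393 A × (1 mA / 0.001000 A) = 239.3 mA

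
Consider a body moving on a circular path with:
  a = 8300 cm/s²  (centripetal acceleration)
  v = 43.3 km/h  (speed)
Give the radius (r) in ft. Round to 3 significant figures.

5.72 ft

Solving a = v²/r for r: r = v²/a.
a = 8300 cm/s² = 83.00 m/s²; v = 43.3 km/h = 12.03 m/s.
r = 1.743 m
1.743 m × (1 ft / 0.3048 m) = 5.718 ft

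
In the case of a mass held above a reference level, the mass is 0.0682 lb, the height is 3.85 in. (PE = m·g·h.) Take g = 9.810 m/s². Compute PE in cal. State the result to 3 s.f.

0.00709 cal

Directly: PE = mgh.
m = 0.0682 lb = 0.03093 kg; h = 3.85 in = 0.09779 m; g = 9.810 m/s².
PE = 0.02968 J  (the unit combination reduces to kg·m²/s² = J)
0.02968 J × (1 cal / 4.184 J) = 0.007093 cal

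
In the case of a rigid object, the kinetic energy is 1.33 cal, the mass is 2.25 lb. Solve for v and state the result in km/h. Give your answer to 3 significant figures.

Rearranging: v = √(2·KE/m).
KE = 1.33 cal = 5.565 J; m = 2.25 lb = 1.021 kg.
v = 3.302 m/s
3.302 m/s × (1 km/h / 0.2778 m/s) = 11.89 km/h

11.9 km/h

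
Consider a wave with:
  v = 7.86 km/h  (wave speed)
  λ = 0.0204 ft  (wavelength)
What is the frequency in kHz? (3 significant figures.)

Rearranging v = f·λ for f: f = v/λ.
v = 7.86 km/h = 2.183 m/s; λ = 0.0204 ft = 0.006218 m.
f = 351.1 Hz
351.1 Hz × (1 kHz / 1000 Hz) = 0.3511 kHz

0.351 kHz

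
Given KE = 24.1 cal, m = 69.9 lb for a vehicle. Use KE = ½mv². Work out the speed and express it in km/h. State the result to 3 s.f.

Solving KE = ½mv² for v: v = √(2·KE/m).
KE = 24.1 cal = 100.8 J; m = 69.9 lb = 31.71 kg.
v = 2.522 m/s
2.522 m/s × (1 km/h / 0.2778 m/s) = 9.079 km/h

9.08 km/h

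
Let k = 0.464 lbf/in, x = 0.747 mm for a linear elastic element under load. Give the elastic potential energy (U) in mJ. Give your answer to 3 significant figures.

Directly: U = ½kx².
k = 0.464 lbf/in = 81.26 N/m; x = 0.747 mm = 7.470×10^-4 m.
U = 2.267×10^-5 J
2.267×10^-5 J × (1 mJ / 0.001000 J) = 0.02267 mJ

0.0227 mJ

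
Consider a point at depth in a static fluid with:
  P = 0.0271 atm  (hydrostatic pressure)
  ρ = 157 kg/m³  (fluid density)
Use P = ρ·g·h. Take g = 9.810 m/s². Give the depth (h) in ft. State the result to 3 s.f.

Rearranging P = ρ·g·h for h: h = P/(ρ·g).
P = 0.0271 atm = 2746 Pa; ρ = 157 kg/m³; g = 9.810 m/s².
h = 1.783 m
1.783 m × (1 ft / 0.3048 m) = 5.849 ft

5.85 ft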